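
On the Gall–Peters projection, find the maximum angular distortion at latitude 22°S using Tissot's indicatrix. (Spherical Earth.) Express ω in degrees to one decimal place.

30.7°

The Gall–Peters projection is cylindrical equal-area with φ₀ = 45°. A cylindrical equal-area projection with standard parallel φ₀ has meridian scale h = cos φ / cos φ₀ and parallel scale k = cos φ₀ / cos φ (so areas are preserved, h·k = 1).
At 22°: h = 1.311, k = 0.7626; principal scales a = 1.311, b = 0.7626.
sin(ω/2) = (a − b)/(a + b) = 0.5486/2.074 = 0.2645, so ω = 2 arcsin(0.2645) ≈ 30.7°.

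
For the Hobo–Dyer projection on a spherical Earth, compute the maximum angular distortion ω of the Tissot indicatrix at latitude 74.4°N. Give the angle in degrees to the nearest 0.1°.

The Hobo–Dyer projection is cylindrical equal-area with φ₀ = 37.5°. Cylindrical equal-area (φ₀ = 37.5°): h = cos φ / cos 37.5° along meridians, k = cos 37.5° / cos φ along parallels; h·k = 1.
At 74.4°: h = 0.3390, k = 2.950; principal scales a = 2.950, b = 0.3390.
sin(ω/2) = (a − b)/(a + b) = 2.611/3.289 = 0.7939, so ω = 2 arcsin(0.7939) ≈ 105.1°.

105.1°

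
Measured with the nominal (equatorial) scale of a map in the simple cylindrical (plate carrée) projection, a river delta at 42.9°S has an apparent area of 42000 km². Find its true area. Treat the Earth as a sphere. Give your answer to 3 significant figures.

30800 km²

Plate carrée maps x = Rλ, y = Rφ. The meridian scale is h = 1 and the parallel scale is k = 1/cos φ = sec φ.
Areal scale = h·k = 1 × sec φ; at 42.9°, h = 1.000, k = 1.365, so h·k = 1.365.
True area = apparent / (areal scale) = 42000 / 1.365 ≈ 30800 km².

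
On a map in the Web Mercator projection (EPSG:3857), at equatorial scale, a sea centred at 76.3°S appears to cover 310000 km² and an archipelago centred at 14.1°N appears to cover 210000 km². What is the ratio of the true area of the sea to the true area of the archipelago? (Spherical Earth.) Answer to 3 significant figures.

0.0880

On Mercator the areal scale is sec²φ, so true area = apparent × cos²φ.
True area of sea: 310000 × cos²(76.3°) = 310000 × 0.05609 = 17390 km².
True area of archipelago: 210000 × cos²(14.1°) = 210000 × 0.9407 = 197500 km².
Ratio = 17390 / 197500 ≈ 0.0880.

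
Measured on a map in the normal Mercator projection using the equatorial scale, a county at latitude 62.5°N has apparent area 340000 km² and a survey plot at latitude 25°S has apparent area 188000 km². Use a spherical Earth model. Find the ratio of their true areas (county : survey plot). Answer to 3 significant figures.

Mercator's areal exaggeration is sec²φ; hence true area = (apparent area) · cos²φ.
True area of county: 340000 × cos²(62.5°) = 340000 × 0.2132 = 72490 km².
True area of survey plot: 188000 × cos²(25°) = 188000 × 0.8214 = 154400 km².
Ratio = 72490 / 154400 ≈ 0.469.

0.469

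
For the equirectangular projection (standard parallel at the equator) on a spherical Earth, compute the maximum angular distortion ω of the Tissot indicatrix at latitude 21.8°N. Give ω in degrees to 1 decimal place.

For the equirectangular projection with φ₀ = 0 (plate carrée), h = 1 along meridians and k = sec φ along parallels.
At 21.8°: h = 1.000, k = 1.077; principal scales a = 1.077, b = 1.000.
sin(ω/2) = (a − b)/(a + b) = 0.07702/2.077 = 0.03708, so ω = 2 arcsin(0.03708) ≈ 4.3°.

4.3°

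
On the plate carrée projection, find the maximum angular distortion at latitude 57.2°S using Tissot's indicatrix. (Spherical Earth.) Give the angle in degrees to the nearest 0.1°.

34.6°

Plate carrée maps x = Rλ, y = Rφ. The meridian scale is h = 1 and the parallel scale is k = 1/cos φ = sec φ.
At 57.2°: h = 1.000, k = 1.846; principal scales a = 1.846, b = 1.000.
sin(ω/2) = (a − b)/(a + b) = 0.8460/2.846 = 0.2973, so ω = 2 arcsin(0.2973) ≈ 34.6°.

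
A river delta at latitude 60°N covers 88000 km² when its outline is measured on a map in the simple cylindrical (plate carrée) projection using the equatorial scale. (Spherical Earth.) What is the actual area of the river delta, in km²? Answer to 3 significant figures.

44000 km²

Plate carrée maps x = Rλ, y = Rφ. The meridian scale is h = 1 and the parallel scale is k = 1/cos φ = sec φ.
Areal scale = h·k = 1 × sec φ; at 60°, h = 1.000, k = 2.000, so h·k = 2.000.
True area = apparent / (areal scale) = 88000 / 2.000 ≈ 44000 km².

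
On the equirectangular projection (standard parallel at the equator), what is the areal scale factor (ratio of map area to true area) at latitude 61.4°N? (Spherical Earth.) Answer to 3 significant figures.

2.09

Plate carrée maps x = Rλ, y = Rφ. The meridian scale is h = 1 and the parallel scale is k = 1/cos φ = sec φ.
Areal scale = h·k = 1 × sec φ; at 61.4°, h = 1.000, k = 2.089, so h·k = 2.089.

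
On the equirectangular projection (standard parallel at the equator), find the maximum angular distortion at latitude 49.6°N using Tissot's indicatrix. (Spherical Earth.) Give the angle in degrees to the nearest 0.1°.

24.7°

In the plate carrée (x = Rλ, y = Rφ), meridians are true-scale (h = 1) and parallels are stretched by k = sec φ.
At 49.6°: h = 1.000, k = 1.543; principal scales a = 1.543, b = 1.000.
sin(ω/2) = (a − b)/(a + b) = 0.5429/2.543 = 0.2135, so ω = 2 arcsin(0.2135) ≈ 24.7°.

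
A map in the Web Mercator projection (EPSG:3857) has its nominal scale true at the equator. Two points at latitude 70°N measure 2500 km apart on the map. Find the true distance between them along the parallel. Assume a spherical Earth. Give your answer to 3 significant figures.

For Mercator, h = k = sec φ (a conformal cylindrical projection has a single point scale, 1/cos φ).
Along the parallel at 70°, map distances are exaggerated by k = sec 70° = 2.924.
True distance = 2500 / 2.924 = 2500 × cos 70° ≈ 855 km.

855 km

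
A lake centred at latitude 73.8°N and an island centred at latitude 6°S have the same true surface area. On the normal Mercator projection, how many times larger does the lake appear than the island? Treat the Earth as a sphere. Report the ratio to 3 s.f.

12.7

On Mercator, area is exaggerated by sec²φ = 1/cos²φ.
At 73.8°: sec²(73.8°) = 1/0.2790² = 12.85.
At 6°: sec²(6°) = 1/0.9945² = 1.011.
Ratio = 12.85/1.011 = cos²(6°)/cos²(73.8°) ≈ 12.7.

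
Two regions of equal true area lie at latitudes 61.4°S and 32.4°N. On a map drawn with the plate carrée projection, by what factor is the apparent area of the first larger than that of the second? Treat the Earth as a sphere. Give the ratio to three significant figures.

1.76

Plate carrée maps x = Rλ, y = Rφ. The meridian scale is h = 1 and the parallel scale is k = 1/cos φ = sec φ.
Areal scale at 61.4°: h·k = 1.000 × 2.089 = 2.089.
Areal scale at 32.4°: h·k = 1.000 × 1.184 = 1.184.
Ratio = 2.089/1.184 ≈ 1.76.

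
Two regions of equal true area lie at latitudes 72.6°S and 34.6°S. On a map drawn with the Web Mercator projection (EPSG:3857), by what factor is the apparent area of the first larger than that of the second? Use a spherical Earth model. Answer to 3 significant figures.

On Mercator, area is exaggerated by sec²φ = 1/cos²φ.
At 72.6°: sec²(72.6°) = 1/0.2990² = 11.18.
At 34.6°: sec²(34.6°) = 1/0.8231² = 1.476.
Ratio = 11.18/1.476 = cos²(34.6°)/cos²(72.6°) ≈ 7.58.

7.58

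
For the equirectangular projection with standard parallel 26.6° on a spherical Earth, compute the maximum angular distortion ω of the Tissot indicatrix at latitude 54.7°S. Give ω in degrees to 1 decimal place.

24.8°

The equidistant cylindrical projection with φ₀ = 26.6° has h = 1 (meridians true) and k = cos φ₀ / cos φ along parallels.
At 54.7°: h = 1.000, k = 1.547; principal scales a = 1.547, b = 1.000.
sin(ω/2) = (a − b)/(a + b) = 0.5474/2.547 = 0.2149, so ω = 2 arcsin(0.2149) ≈ 24.8°.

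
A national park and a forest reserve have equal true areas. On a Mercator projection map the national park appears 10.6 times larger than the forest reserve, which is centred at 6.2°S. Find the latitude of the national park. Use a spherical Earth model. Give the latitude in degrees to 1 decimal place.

Mercator areal scale is sec²φ, so apparent-area ratio = sec²φ₁ / sec²φ₂ = cos²φ₂ / cos²φ₁.
cos²φ₂ / cos²φ₁ = 10.6  ⇒  cos φ₁ = cos 6.2° / √10.6 = 0.9942/3.256 = 0.3054.
φ₁ = arccos(0.3054) ≈ 72.2°.

72.2°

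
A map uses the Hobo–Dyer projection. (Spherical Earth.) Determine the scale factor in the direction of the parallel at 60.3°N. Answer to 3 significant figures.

1.60

Hobo–Dyer is a cylindrical equal-area projection with standard parallels at ±37.5°. For cylindrical equal-area with standard parallel φ₀, h = cos φ / cos φ₀ and k = cos φ₀ / cos φ, so h·k = 1.
k = cos 37.5° / cos 60.3° = 0.7934/0.4955 = 1.601.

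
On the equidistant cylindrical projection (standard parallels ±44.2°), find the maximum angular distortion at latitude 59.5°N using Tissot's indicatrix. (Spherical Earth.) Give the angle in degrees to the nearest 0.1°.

The equidistant cylindrical projection with φ₀ = 44.2° has h = 1 (meridians true) and k = cos φ₀ / cos φ along parallels.
At 59.5°: h = 1.000, k = 1.413; principal scales a = 1.413, b = 1.000.
sin(ω/2) = (a − b)/(a + b) = 0.4125/2.413 = 0.1710, so ω = 2 arcsin(0.1710) ≈ 19.7°.

19.7°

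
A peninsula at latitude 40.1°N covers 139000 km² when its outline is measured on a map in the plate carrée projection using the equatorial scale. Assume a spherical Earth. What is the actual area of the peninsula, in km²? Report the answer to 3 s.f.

In the plate carrée (x = Rλ, y = Rφ), meridians are true-scale (h = 1) and parallels are stretched by k = sec φ.
Areal scale = h·k = 1 × sec φ; at 40.1°, h = 1.000, k = 1.307, so h·k = 1.307.
True area = apparent / (areal scale) = 139000 / 1.307 ≈ 106000 km².

106000 km²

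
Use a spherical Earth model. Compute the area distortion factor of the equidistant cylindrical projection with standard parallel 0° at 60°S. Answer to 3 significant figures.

2.00

Plate carrée maps x = Rλ, y = Rφ. The meridian scale is h = 1 and the parallel scale is k = 1/cos φ = sec φ.
Areal scale = h·k = 1 × sec φ; at 60°, h = 1.000, k = 2.000, so h·k = 2.000.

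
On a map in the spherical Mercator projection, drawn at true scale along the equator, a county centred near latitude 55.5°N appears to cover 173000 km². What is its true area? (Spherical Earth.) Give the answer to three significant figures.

55500 km²

The Mercator projection is conformal; its linear scale factor is the same in every direction and equals sec φ = 1/cos φ.
Areal scale = k² = sec²φ = 1/cos²(55.5°) = 1/0.5664² = 3.117.
True area = apparent / (areal scale) = 173000 / 3.117 ≈ 55500 km².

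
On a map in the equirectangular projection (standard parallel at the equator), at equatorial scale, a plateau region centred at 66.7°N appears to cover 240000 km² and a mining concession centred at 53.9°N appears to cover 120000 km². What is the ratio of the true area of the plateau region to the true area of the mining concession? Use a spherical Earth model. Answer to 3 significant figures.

On the plate carrée, areal scale = h·k = 1 × sec φ, so true area = apparent × cos φ.
True area of plateau region: 240000 × cos(66.7°) = 240000 × 0.3955 = 94930 km².
True area of mining concession: 120000 × cos(53.9°) = 120000 × 0.5892 = 70700 km².
Ratio = 94930 / 70700 ≈ 1.34.

1.34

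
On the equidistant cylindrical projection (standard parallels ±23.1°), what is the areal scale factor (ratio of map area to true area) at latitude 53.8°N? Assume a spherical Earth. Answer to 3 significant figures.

1.56

With standard parallel φ₀ = 23.1°, the equirectangular projection gives x = Rλ cos φ₀, y = Rφ, so h = 1 and k = cos 23.1° / cos φ.
Areal scale = h·k = 1 × cos φ₀ / cos φ; at 53.8°, h = 1.000, k = 1.557, so h·k = 1.557.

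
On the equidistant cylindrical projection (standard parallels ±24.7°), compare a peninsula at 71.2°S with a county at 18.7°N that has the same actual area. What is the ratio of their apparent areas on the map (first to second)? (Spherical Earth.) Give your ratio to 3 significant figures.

2.94

With standard parallel φ₀ = 24.7°, the equirectangular projection gives x = Rλ cos φ₀, y = Rφ, so h = 1 and k = cos 24.7° / cos φ.
Areal scale at 71.2°: h·k = 1.000 × 2.819 = 2.819.
Areal scale at 18.7°: h·k = 1.000 × 0.9591 = 0.9591.
Ratio = 2.819/0.9591 ≈ 2.94.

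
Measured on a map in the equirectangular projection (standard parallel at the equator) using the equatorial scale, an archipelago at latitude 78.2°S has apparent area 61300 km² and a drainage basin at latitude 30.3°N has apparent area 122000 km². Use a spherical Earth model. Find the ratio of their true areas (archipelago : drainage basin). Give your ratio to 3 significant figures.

0.119

Plate carrée has h = 1 and k = sec φ, giving areal scale sec φ; true area = (apparent area) · cos φ.
True area of archipelago: 61300 × cos(78.2°) = 61300 × 0.2045 = 12540 km².
True area of drainage basin: 122000 × cos(30.3°) = 122000 × 0.8634 = 105300 km².
Ratio = 12540 / 105300 ≈ 0.119.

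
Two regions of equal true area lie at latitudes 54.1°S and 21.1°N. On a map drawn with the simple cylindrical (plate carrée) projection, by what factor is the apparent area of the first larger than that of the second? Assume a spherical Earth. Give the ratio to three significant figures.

1.59

Plate carrée maps x = Rλ, y = Rφ. The meridian scale is h = 1 and the parallel scale is k = 1/cos φ = sec φ.
Areal scale at 54.1°: h·k = 1.000 × 1.705 = 1.705.
Areal scale at 21.1°: h·k = 1.000 × 1.072 = 1.072.
Ratio = 1.705/1.072 ≈ 1.59.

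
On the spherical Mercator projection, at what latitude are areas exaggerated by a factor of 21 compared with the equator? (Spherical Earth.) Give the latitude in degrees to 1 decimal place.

77.4°

Mercator areal scale is sec²φ.
sec²φ = 21  ⇒  cos²φ = 0.04762  ⇒  cos φ = 0.2182.
φ = arccos(0.2182) ≈ 77.4°.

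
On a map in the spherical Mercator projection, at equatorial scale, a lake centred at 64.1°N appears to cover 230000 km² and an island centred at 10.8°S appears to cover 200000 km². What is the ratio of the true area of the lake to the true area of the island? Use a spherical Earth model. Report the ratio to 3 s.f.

Mercator's areal exaggeration is sec²φ; hence true area = (apparent area) · cos²φ.
True area of lake: 230000 × cos²(64.1°) = 230000 × 0.1908 = 43880 km².
True area of island: 200000 × cos²(10.8°) = 200000 × 0.9649 = 193000 km².
Ratio = 43880 / 193000 ≈ 0.227.

0.227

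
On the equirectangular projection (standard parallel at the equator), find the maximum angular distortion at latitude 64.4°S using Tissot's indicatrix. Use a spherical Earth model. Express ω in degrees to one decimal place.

In the plate carrée (x = Rλ, y = Rφ), meridians are true-scale (h = 1) and parallels are stretched by k = sec φ.
At 64.4°: h = 1.000, k = 2.314; principal scales a = 2.314, b = 1.000.
sin(ω/2) = (a − b)/(a + b) = 1.314/3.314 = 0.3966, so ω = 2 arcsin(0.3966) ≈ 46.7°.

46.7°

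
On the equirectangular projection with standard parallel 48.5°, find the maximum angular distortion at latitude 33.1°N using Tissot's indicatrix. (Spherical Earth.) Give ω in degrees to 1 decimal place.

13.4°

The equidistant cylindrical projection with φ₀ = 48.5° has h = 1 (meridians true) and k = cos φ₀ / cos φ along parallels.
At 33.1°: h = 1.000, k = 0.7910; principal scales a = 1.000, b = 0.7910.
sin(ω/2) = (a − b)/(a + b) = 0.2090/1.791 = 0.1167, so ω = 2 arcsin(0.1167) ≈ 13.4°.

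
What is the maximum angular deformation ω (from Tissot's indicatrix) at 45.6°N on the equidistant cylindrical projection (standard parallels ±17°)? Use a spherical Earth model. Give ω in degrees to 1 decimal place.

17.8°

With standard parallel φ₀ = 17°, the equirectangular projection gives x = Rλ cos φ₀, y = Rφ, so h = 1 and k = cos 17° / cos φ.
At 45.6°: h = 1.000, k = 1.367; principal scales a = 1.367, b = 1.000.
sin(ω/2) = (a − b)/(a + b) = 0.3668/2.367 = 0.1550, so ω = 2 arcsin(0.1550) ≈ 17.8°.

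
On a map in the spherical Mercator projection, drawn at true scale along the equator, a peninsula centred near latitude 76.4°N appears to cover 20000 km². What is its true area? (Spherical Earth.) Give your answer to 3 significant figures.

For Mercator, h = k = sec φ (a conformal cylindrical projection has a single point scale, 1/cos φ).
Areal scale = k² = sec²φ = 1/cos²(76.4°) = 1/0.2351² = 18.09.
True area = apparent / (areal scale) = 20000 / 18.09 ≈ 1110 km².

1110 km²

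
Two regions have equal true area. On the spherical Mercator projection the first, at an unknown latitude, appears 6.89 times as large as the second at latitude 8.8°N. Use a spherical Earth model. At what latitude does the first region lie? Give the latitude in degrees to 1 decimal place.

67.9°

On Mercator, (apparent₁)/(apparent₂) = sec²φ₁ / sec²φ₂ when true areas are equal.
cos²φ₂ / cos²φ₁ = 6.89  ⇒  cos φ₁ = cos 8.8° / √6.89 = 0.9882/2.625 = 0.3765.
φ₁ = arccos(0.3765) ≈ 67.9°.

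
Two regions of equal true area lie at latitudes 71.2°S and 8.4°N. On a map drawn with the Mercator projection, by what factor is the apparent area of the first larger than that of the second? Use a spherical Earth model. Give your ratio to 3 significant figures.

9.42

Mercator is conformal with k = sec φ, so areal scale = k² = sec²φ.
At 71.2°: sec²(71.2°) = 1/0.3223² = 9.629.
At 8.4°: sec²(8.4°) = 1/0.9893² = 1.022.
Ratio = 9.629/1.022 = cos²(8.4°)/cos²(71.2°) ≈ 9.42.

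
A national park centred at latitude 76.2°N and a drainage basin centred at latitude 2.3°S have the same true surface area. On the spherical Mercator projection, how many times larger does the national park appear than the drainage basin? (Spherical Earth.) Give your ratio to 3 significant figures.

17.5

On Mercator, area is exaggerated by sec²φ = 1/cos²φ.
At 76.2°: sec²(76.2°) = 1/0.2385² = 17.58.
At 2.3°: sec²(2.3°) = 1/0.9992² = 1.002.
Ratio = 17.58/1.002 = cos²(2.3°)/cos²(76.2°) ≈ 17.5.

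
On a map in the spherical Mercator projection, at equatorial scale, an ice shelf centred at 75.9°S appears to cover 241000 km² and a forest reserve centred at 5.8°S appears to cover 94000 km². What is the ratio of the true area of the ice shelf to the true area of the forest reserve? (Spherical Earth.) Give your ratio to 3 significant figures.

0.154

On Mercator the areal scale is sec²φ, so true area = apparent × cos²φ.
True area of ice shelf: 241000 × cos²(75.9°) = 241000 × 0.05935 = 14300 km².
True area of forest reserve: 94000 × cos²(5.8°) = 94000 × 0.9898 = 93040 km².
Ratio = 14300 / 93040 ≈ 0.154.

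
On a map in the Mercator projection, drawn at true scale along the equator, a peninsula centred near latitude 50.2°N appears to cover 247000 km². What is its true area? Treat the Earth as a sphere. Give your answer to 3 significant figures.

For Mercator, h = k = sec φ (a conformal cylindrical projection has a single point scale, 1/cos φ).
Areal scale = k² = sec²φ = 1/cos²(50.2°) = 1/0.6401² = 2.441.
True area = apparent / (areal scale) = 247000 / 2.441 ≈ 101000 km².

101000 km²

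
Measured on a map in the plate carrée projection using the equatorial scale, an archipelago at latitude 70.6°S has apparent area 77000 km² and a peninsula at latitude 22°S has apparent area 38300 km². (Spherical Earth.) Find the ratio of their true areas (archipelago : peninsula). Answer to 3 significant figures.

Plate carrée has h = 1 and k = sec φ, giving areal scale sec φ; true area = (apparent area) · cos φ.
True area of archipelago: 77000 × cos(70.6°) = 77000 × 0.3322 = 25580 km².
True area of peninsula: 38300 × cos(22°) = 38300 × 0.9272 = 35510 km².
Ratio = 25580 / 35510 ≈ 0.720.

0.720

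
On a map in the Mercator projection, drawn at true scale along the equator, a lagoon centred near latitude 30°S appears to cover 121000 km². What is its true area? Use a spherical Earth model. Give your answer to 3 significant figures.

90800 km²

The Mercator projection is conformal; its linear scale factor is the same in every direction and equals sec φ = 1/cos φ.
Areal scale = k² = sec²φ = 1/cos²(30°) = 1/0.8660² = 1.333.
True area = apparent / (areal scale) = 121000 / 1.333 ≈ 90800 km².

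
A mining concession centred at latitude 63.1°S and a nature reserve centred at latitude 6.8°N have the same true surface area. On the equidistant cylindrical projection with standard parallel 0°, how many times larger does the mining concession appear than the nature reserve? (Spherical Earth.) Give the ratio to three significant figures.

In the plate carrée (x = Rλ, y = Rφ), meridians are true-scale (h = 1) and parallels are stretched by k = sec φ.
Areal scale at 63.1°: h·k = 1.000 × 2.210 = 2.210.
Areal scale at 6.8°: h·k = 1.000 × 1.007 = 1.007.
Ratio = 2.210/1.007 ≈ 2.19.

2.19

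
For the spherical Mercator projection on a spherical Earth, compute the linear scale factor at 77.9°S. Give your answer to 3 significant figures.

The Mercator projection is conformal; its linear scale factor is the same in every direction and equals sec φ = 1/cos φ.
k = 1/cos 77.9° = 1/0.2096 = 4.771.

4.77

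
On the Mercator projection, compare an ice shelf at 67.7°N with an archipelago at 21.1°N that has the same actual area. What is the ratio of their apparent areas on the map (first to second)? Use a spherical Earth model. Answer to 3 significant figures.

Mercator areal scale is sec²φ.
At 67.7°: sec²(67.7°) = 1/0.3795² = 6.945.
At 21.1°: sec²(21.1°) = 1/0.9330² = 1.149.
Ratio = 6.945/1.149 = cos²(21.1°)/cos²(67.7°) ≈ 6.05.

6.05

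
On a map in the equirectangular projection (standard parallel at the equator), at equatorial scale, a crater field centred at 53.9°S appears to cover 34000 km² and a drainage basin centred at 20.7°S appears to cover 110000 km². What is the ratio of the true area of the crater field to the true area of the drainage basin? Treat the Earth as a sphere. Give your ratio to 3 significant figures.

On the plate carrée, areal scale = h·k = 1 × sec φ, so true area = apparent × cos φ.
True area of crater field: 34000 × cos(53.9°) = 34000 × 0.5892 = 20030 km².
True area of drainage basin: 110000 × cos(20.7°) = 110000 × 0.9354 = 102900 km².
Ratio = 20030 / 102900 ≈ 0.195.

0.195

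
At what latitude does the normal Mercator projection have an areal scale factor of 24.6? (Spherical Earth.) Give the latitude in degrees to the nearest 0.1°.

78.4°

Mercator areal scale is sec²φ.
sec²φ = 24.6  ⇒  cos²φ = 0.04065  ⇒  cos φ = 0.2016.
φ = arccos(0.2016) ≈ 78.4°.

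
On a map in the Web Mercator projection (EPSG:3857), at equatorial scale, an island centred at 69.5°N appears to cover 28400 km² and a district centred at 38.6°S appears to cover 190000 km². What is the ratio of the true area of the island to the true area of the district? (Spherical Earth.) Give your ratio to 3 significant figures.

Mercator's areal exaggeration is sec²φ; hence true area = (apparent area) · cos²φ.
True area of island: 28400 × cos²(69.5°) = 28400 × 0.1226 = 3483 km².
True area of district: 190000 × cos²(38.6°) = 190000 × 0.6108 = 116000 km².
Ratio = 3483 / 116000 ≈ 0.0300.

0.0300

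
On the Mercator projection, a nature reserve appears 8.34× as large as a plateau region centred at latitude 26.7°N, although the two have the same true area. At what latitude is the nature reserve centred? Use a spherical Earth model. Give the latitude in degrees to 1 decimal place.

On Mercator, (apparent₁)/(apparent₂) = sec²φ₁ / sec²φ₂ when true areas are equal.
cos²φ₂ / cos²φ₁ = 8.34  ⇒  cos φ₁ = cos 26.7° / √8.34 = 0.8934/2.888 = 0.3093.
φ₁ = arccos(0.3093) ≈ 72.0°.

72.0°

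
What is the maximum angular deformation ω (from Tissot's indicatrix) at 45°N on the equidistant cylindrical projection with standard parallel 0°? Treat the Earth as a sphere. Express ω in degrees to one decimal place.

19.8°

Plate carrée maps x = Rλ, y = Rφ. The meridian scale is h = 1 and the parallel scale is k = 1/cos φ = sec φ.
At 45°: h = 1.000, k = 1.414; principal scales a = 1.414, b = 1.000.
sin(ω/2) = (a − b)/(a + b) = 0.4142/2.414 = 0.1716, so ω = 2 arcsin(0.1716) ≈ 19.8°.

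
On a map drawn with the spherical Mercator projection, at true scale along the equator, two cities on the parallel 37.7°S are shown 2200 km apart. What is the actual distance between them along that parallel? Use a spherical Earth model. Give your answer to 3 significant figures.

The Mercator projection is conformal; its linear scale factor is the same in every direction and equals sec φ = 1/cos φ.
Along the parallel at 37.7°, map distances are exaggerated by k = sec 37.7° = 1.264.
True distance = 2200 / 1.264 = 2200 × cos 37.7° ≈ 1740 km.

1740 km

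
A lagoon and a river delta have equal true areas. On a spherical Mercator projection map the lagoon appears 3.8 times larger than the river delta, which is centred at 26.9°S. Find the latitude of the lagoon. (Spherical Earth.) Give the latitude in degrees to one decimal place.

For equal true areas on Mercator, apparent areas scale as sec²φ, so the ratio is cos²φ₂ / cos²φ₁.
cos²φ₂ / cos²φ₁ = 3.8  ⇒  cos φ₁ = cos 26.9° / √3.8 = 0.8918/1.949 = 0.4575.
φ₁ = arccos(0.4575) ≈ 62.8°.

62.8°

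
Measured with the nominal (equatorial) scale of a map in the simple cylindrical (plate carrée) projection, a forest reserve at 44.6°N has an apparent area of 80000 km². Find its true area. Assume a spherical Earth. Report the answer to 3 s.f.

57000 km²

Plate carrée maps x = Rλ, y = Rφ. The meridian scale is h = 1 and the parallel scale is k = 1/cos φ = sec φ.
Areal scale = h·k = 1 × sec φ; at 44.6°, h = 1.000, k = 1.404, so h·k = 1.404.
True area = apparent / (areal scale) = 80000 / 1.404 ≈ 57000 km².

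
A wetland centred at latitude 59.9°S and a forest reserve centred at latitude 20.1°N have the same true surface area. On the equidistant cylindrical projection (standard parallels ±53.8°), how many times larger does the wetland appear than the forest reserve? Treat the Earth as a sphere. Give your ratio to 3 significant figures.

The equidistant cylindrical projection with φ₀ = 53.8° has h = 1 (meridians true) and k = cos φ₀ / cos φ along parallels.
Areal scale at 59.9°: h·k = 1.000 × 1.178 = 1.178.
Areal scale at 20.1°: h·k = 1.000 × 0.6289 = 0.6289.
Ratio = 1.178/0.6289 ≈ 1.87.

1.87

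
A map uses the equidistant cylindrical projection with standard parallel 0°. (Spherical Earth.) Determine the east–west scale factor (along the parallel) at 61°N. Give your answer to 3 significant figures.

In the plate carrée (x = Rλ, y = Rφ), meridians are true-scale (h = 1) and parallels are stretched by k = sec φ.
k = 1/cos 61° = 1/0.4848 = 2.063.

2.06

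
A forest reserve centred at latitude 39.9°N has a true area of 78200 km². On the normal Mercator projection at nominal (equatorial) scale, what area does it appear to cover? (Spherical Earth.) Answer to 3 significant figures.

Mercator is conformal, so the point scale is isotropic: h = k = sec φ = 1/cos φ.
Areal scale = k² = sec²φ = 1/cos²(39.9°) = 1/0.7672² = 1.699.
Apparent area = 78200 × 1.699 ≈ 133000 km².

133000 km²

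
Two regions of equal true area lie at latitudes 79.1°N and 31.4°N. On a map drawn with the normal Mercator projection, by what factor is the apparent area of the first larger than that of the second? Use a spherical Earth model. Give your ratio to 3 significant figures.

On Mercator, area is exaggerated by sec²φ = 1/cos²φ.
At 79.1°: sec²(79.1°) = 1/0.1891² = 27.97.
At 31.4°: sec²(31.4°) = 1/0.8536² = 1.373.
Ratio = 27.97/1.373 = cos²(31.4°)/cos²(79.1°) ≈ 20.4.

20.4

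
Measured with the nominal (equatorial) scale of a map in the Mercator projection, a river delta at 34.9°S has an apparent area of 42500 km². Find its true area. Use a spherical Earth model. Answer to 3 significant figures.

28600 km²

Mercator is conformal, so the point scale is isotropic: h = k = sec φ = 1/cos φ.
Areal scale = k² = sec²φ = 1/cos²(34.9°) = 1/0.8202² = 1.487.
True area = apparent / (areal scale) = 42500 / 1.487 ≈ 28600 km².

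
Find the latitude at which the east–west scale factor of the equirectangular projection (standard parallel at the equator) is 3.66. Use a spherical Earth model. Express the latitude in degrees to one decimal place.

Plate carrée: h = 1, k = sec φ along parallels.
sec φ = 3.66  ⇒  cos φ = 0.2732  ⇒  φ ≈ 74.1°.

74.1°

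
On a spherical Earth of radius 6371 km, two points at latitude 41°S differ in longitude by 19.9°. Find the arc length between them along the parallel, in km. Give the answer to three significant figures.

Arc length along a parallel = R cos φ · Δλ (with Δλ in radians).
= 6371 × cos 41° × (19.9° × π/180) = 6371 × 0.7547 × 0.3473 ≈ 1670 km.

1670 km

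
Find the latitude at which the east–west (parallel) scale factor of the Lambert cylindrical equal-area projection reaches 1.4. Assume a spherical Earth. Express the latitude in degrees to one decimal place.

44.4°

The Lambert cylindrical equal-area projection is the cylindrical equal-area projection with its standard parallel at the equator (φ₀ = 0). A cylindrical equal-area projection with standard parallel φ₀ has meridian scale h = cos φ / cos φ₀ and parallel scale k = cos φ₀ / cos φ (so areas are preserved, h·k = 1).
k = cos φ₀ / cos φ = 1.4  ⇒  cos φ = cos 0° / 1.4 = 0.7143.
φ = arccos(0.7143) ≈ 44.4°.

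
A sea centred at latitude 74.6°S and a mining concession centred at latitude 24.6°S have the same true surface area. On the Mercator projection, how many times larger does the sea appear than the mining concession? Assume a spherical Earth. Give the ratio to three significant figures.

Mercator is conformal with k = sec φ, so areal scale = k² = sec²φ.
At 74.6°: sec²(74.6°) = 1/0.2656² = 14.18.
At 24.6°: sec²(24.6°) = 1/0.9092² = 1.210.
Ratio = 14.18/1.210 = cos²(24.6°)/cos²(74.6°) ≈ 11.7.

11.7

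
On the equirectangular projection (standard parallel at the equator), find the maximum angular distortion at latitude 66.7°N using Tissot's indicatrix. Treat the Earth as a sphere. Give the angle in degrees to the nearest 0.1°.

51.3°

In the plate carrée (x = Rλ, y = Rφ), meridians are true-scale (h = 1) and parallels are stretched by k = sec φ.
At 66.7°: h = 1.000, k = 2.528; principal scales a = 2.528, b = 1.000.
sin(ω/2) = (a − b)/(a + b) = 1.528/3.528 = 0.4331, so ω = 2 arcsin(0.4331) ≈ 51.3°.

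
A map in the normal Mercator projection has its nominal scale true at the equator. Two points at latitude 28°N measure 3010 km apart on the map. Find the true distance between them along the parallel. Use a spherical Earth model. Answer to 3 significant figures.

2660 km

For Mercator, h = k = sec φ (a conformal cylindrical projection has a single point scale, 1/cos φ).
Along the parallel at 28°, map distances are exaggerated by k = sec 28° = 1.133.
True distance = 3010 / 1.133 = 3010 × cos 28° ≈ 2660 km.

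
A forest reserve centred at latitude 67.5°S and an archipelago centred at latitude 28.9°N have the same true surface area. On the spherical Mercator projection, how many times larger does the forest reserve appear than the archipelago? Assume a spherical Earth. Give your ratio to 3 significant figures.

Mercator areal scale is sec²φ.
At 67.5°: sec²(67.5°) = 1/0.3827² = 6.828.
At 28.9°: sec²(28.9°) = 1/0.8755² = 1.305.
Ratio = 6.828/1.305 = cos²(28.9°)/cos²(67.5°) ≈ 5.23.

5.23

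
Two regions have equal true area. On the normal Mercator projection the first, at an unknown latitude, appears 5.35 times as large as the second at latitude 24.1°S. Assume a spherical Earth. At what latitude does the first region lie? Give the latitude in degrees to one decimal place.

66.8°

On Mercator, (apparent₁)/(apparent₂) = sec²φ₁ / sec²φ₂ when true areas are equal.
cos²φ₂ / cos²φ₁ = 5.35  ⇒  cos φ₁ = cos 24.1° / √5.35 = 0.9128/2.313 = 0.3947.
φ₁ = arccos(0.3947) ≈ 66.8°.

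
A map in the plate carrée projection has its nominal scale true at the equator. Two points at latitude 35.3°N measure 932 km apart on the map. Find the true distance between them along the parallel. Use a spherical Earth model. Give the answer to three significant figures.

In the plate carrée (x = Rλ, y = Rφ), meridians are true-scale (h = 1) and parallels are stretched by k = sec φ.
Along the parallel at 35.3°, map distances are exaggerated by k = sec 35.3° = 1.225.
True distance = 932 / 1.225 = 932 × cos 35.3° ≈ 761 km.

761 km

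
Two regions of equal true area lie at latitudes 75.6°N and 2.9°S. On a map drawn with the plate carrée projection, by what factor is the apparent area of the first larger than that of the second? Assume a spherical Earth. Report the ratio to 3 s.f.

4.02

Plate carrée maps x = Rλ, y = Rφ. The meridian scale is h = 1 and the parallel scale is k = 1/cos φ = sec φ.
Areal scale at 75.6°: h·k = 1.000 × 4.021 = 4.021.
Areal scale at 2.9°: h·k = 1.000 × 1.001 = 1.001.
Ratio = 4.021/1.001 ≈ 4.02.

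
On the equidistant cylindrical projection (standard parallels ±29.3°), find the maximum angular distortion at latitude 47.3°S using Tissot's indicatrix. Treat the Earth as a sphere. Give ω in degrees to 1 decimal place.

With standard parallel φ₀ = 29.3°, the equirectangular projection gives x = Rλ cos φ₀, y = Rφ, so h = 1 and k = cos 29.3° / cos φ.
At 47.3°: h = 1.000, k = 1.286; principal scales a = 1.286, b = 1.000.
sin(ω/2) = (a − b)/(a + b) = 0.2859/2.286 = 0.1251, so ω = 2 arcsin(0.1251) ≈ 14.4°.

14.4°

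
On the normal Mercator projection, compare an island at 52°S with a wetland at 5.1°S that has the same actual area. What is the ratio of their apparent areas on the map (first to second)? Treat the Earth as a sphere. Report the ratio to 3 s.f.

2.62

Mercator is conformal with k = sec φ, so areal scale = k² = sec²φ.
At 52°: sec²(52°) = 1/0.6157² = 2.638.
At 5.1°: sec²(5.1°) = 1/0.9960² = 1.008.
Ratio = 2.638/1.008 = cos²(5.1°)/cos²(52°) ≈ 2.62.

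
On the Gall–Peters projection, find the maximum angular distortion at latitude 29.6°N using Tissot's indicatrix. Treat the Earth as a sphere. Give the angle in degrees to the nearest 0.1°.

23.5°

Gall–Peters is a cylindrical equal-area projection with standard parallels at ±45°. A cylindrical equal-area projection with standard parallel φ₀ has meridian scale h = cos φ / cos φ₀ and parallel scale k = cos φ₀ / cos φ (so areas are preserved, h·k = 1).
At 29.6°: h = 1.230, k = 0.8132; principal scales a = 1.230, b = 0.8132.
sin(ω/2) = (a − b)/(a + b) = 0.4164/2.043 = 0.2038, so ω = 2 arcsin(0.2038) ≈ 23.5°.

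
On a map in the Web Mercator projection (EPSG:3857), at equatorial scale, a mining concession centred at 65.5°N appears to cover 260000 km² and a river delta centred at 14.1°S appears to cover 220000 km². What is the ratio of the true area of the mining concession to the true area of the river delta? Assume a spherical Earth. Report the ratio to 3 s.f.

On Mercator the areal scale is sec²φ, so true area = apparent × cos²φ.
True area of mining concession: 260000 × cos²(65.5°) = 260000 × 0.1720 = 44710 km².
True area of river delta: 220000 × cos²(14.1°) = 220000 × 0.9407 = 206900 km².
Ratio = 44710 / 206900 ≈ 0.216.

0.216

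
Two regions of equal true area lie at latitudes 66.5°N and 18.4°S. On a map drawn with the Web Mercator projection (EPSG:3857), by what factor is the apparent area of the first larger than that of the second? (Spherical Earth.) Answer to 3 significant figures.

Mercator areal scale is sec²φ.
At 66.5°: sec²(66.5°) = 1/0.3987² = 6.289.
At 18.4°: sec²(18.4°) = 1/0.9489² = 1.111.
Ratio = 6.289/1.111 = cos²(18.4°)/cos²(66.5°) ≈ 5.66.

5.66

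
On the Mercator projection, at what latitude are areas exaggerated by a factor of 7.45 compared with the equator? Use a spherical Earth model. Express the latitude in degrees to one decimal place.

68.5°

Mercator areal scale is sec²φ.
sec²φ = 7.45  ⇒  cos²φ = 0.1342  ⇒  cos φ = 0.3664.
φ = arccos(0.3664) ≈ 68.5°.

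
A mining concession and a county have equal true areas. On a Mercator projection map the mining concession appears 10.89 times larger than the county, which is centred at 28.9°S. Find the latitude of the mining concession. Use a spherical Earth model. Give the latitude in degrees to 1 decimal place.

On Mercator, (apparent₁)/(apparent₂) = sec²φ₁ / sec²φ₂ when true areas are equal.
cos²φ₂ / cos²φ₁ = 10.89  ⇒  cos φ₁ = cos 28.9° / √10.89 = 0.8755/3.300 = 0.2653.
φ₁ = arccos(0.2653) ≈ 74.6°.

74.6°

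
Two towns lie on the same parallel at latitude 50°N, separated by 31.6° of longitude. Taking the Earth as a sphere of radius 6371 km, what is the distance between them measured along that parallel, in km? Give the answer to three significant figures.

2260 km

Arc length along a parallel = R cos φ · Δλ (with Δλ in radians).
= 6371 × cos 50° × (31.6° × π/180) = 6371 × 0.6428 × 0.5515 ≈ 2260 km.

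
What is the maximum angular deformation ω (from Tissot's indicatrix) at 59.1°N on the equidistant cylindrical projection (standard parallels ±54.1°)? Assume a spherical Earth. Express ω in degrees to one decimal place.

7.6°

In the equirectangular projection with standard parallel φ₀ = 54.1° (x = Rλ cos φ₀, y = Rφ), meridians are true-scale (h = 1) and the parallel scale is k = cos φ₀ / cos φ.
At 59.1°: h = 1.000, k = 1.142; principal scales a = 1.142, b = 1.000.
sin(ω/2) = (a − b)/(a + b) = 0.1418/2.142 = 0.06622, so ω = 2 arcsin(0.06622) ≈ 7.6°.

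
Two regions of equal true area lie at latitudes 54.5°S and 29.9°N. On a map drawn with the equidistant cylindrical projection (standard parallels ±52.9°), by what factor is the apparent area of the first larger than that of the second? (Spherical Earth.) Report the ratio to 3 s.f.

1.49

The equidistant cylindrical projection with φ₀ = 52.9° has h = 1 (meridians true) and k = cos φ₀ / cos φ along parallels.
Areal scale at 54.5°: h·k = 1.000 × 1.039 = 1.039.
Areal scale at 29.9°: h·k = 1.000 × 0.6958 = 0.6958.
Ratio = 1.039/0.6958 ≈ 1.49.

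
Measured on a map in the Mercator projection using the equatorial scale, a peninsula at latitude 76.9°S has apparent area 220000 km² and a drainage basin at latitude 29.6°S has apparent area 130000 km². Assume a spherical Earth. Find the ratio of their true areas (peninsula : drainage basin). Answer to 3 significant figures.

0.115

Since Mercator area scale is 1/cos²φ, the true area equals the apparent area multiplied by cos²φ.
True area of peninsula: 220000 × cos²(76.9°) = 220000 × 0.05137 = 11300 km².
True area of drainage basin: 130000 × cos²(29.6°) = 130000 × 0.7560 = 98280 km².
Ratio = 11300 / 98280 ≈ 0.115.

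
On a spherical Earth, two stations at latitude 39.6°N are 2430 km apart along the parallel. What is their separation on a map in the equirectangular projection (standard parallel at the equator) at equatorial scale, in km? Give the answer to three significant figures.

3150 km

For the equirectangular projection with φ₀ = 0 (plate carrée), h = 1 along meridians and k = sec φ along parallels.
Along the parallel, k = sec 39.6° = 1/0.7705 = 1.298.
Map distance = 2430 × 1.298 ≈ 3150 km.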